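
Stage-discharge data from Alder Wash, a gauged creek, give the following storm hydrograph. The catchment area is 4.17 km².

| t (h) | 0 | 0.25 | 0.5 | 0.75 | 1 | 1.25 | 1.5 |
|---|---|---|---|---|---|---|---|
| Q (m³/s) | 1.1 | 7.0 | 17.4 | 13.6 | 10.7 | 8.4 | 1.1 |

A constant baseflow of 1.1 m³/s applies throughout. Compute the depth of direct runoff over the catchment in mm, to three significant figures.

Direct runoff: 0.0, 5.9, 16.3, 12.5, 9.6, 7.3, 0.0 m³/s; ΣQ_DR = 51.60 m³/s.
V = ΣQ_DR · Δt = 51.60 × 900 s = 46440 m³.
Over A = 4.17 km², depth = V / A = 11.1 mm.

d ≈ 11.1 mm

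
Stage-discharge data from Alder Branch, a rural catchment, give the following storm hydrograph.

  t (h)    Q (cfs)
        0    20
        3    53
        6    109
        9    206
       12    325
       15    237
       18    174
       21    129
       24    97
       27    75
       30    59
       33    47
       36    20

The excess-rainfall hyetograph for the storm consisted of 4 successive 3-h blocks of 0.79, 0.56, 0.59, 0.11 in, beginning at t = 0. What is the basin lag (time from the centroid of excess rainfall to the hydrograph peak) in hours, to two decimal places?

t_L ≈ 7.47 h

Centroid of excess rainfall: t_c = Σ P_i·t̄_i / ΣP_i = 4.5293 h (block centres at 1.5, 4.5, 7.5, 10.5 h).
Hydrograph peak occurs at t = 12 h, so basin lag t_L = 12 − 4.5293 = 7.47 h.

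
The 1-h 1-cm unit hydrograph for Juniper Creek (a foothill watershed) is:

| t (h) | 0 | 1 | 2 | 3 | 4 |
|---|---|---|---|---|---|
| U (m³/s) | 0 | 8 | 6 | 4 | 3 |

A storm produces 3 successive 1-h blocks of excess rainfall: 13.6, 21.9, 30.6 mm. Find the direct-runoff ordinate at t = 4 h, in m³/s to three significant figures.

Q ≈ 31.2 m³/s

By discrete convolution, Q_j = Σ (P_i / 10 mm) · U_{j−i}.
At t = 4 h (j=4): Q = (13.6/10)·3 + (21.9/10)·4 + (30.6/10)·6 = 31.2 m³/s.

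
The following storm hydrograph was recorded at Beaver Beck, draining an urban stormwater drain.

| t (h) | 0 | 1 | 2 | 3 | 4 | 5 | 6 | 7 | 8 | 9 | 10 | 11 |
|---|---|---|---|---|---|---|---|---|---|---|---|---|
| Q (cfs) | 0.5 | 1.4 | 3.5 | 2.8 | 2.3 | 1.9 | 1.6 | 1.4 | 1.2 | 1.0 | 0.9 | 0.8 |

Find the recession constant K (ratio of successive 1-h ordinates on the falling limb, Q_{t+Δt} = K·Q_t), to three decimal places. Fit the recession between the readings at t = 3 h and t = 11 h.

Using the recession-limb readings at t = 3 h and t = 11 h: Q falls from 2.8 to 0.8 cfs over 8 intervals.
K = (Q₂/Q₁)^(1/8) = (0.8/2.8)^(1/8) = 0.855.

K ≈ 0.855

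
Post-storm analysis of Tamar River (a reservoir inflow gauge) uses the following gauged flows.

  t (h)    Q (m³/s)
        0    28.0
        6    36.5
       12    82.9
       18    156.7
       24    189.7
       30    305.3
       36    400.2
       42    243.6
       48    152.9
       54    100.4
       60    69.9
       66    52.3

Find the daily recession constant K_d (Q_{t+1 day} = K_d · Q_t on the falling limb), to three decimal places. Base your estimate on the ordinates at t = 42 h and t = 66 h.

Between t = 42 h and t = 66 h the flow falls from 243.6 to 52.3 m³/s over 4×6 h = 24 h.
Per-interval ratio K = (52.3/243.6)^(1/4) = 0.6807; K_d = K^(24/6) = 0.215.

K_d ≈ 0.215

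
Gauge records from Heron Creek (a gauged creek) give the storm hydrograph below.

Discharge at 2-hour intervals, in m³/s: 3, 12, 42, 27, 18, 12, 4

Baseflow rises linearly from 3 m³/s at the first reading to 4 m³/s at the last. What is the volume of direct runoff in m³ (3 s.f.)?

Direct-runoff ordinates (Q − Q_b): 0.00, 8.83, 38.67, 23.50, 14.33, 8.17, 0.00 m³/s.
ΣQ_DR = 93.50 m³/s.
With Δt = 2 h = 7200 s, V = ΣQ_DR · Δt = 93.50 × 7200 = 6.73 × 10^5 m³.

V ≈ 6.73 × 10^5 m³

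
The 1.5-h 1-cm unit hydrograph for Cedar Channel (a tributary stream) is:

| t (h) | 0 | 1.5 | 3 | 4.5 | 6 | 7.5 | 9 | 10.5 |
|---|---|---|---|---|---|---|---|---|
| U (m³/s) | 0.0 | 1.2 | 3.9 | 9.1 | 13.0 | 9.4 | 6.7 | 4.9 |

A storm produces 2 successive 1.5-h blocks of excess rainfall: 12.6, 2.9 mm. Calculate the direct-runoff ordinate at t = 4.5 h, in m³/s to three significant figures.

By discrete convolution, Q_j = Σ (P_i / 10 mm) · U_{j−i}.
At t = 4.5 h (j=3): Q = (12.6/10)·9.1 + (2.9/10)·3.9 = 12.6 m³/s.

Q ≈ 12.6 m³/s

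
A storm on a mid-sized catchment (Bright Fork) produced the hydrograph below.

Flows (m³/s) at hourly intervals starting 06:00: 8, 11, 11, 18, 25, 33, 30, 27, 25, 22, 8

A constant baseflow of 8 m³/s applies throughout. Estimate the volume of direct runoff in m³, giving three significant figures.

V ≈ 4.68 × 10^5 m³

Direct-runoff ordinates (Q − Q_b): 0.0, 3.0, 3.0, 10.0, 17.0, 25.0, 22.0, 19.0, 17.0, 14.0, 0.0 m³/s.
ΣQ_DR = 130.0 m³/s.
With Δt = 1 h = 3600 s, V = ΣQ_DR · Δt = 130.0 × 3600 = 4.68 × 10^5 m³.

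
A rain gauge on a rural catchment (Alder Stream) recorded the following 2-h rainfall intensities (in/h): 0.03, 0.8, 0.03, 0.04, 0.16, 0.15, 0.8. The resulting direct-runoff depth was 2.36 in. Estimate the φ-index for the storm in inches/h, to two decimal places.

Only the 2 blocks with intensity above φ contribute runoff: 0.8, 0.8 in/h.
Σ(I−φ)·Δt = d  ⇒  (0.8+0.8 − 2φ)·2 = 2.36
φ = (1.600 − 2.36/2) / 2 = 0.21 in/h.

φ ≈ 0.21 in/h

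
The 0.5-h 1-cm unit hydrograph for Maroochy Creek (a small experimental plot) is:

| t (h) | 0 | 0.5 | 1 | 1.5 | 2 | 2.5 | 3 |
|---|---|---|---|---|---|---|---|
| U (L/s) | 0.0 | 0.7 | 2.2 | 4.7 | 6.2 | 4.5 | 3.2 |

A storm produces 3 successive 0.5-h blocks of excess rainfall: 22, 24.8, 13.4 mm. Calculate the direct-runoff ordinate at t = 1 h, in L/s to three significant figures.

By discrete convolution, Q_j = Σ (P_i / 10 mm) · U_{j−i}.
At t = 1 h (j=2): Q = (22/10)·2.2 + (24.8/10)·0.7 + (13.4/10)·0.0 = 6.58 L/s.

Q ≈ 6.58 L/s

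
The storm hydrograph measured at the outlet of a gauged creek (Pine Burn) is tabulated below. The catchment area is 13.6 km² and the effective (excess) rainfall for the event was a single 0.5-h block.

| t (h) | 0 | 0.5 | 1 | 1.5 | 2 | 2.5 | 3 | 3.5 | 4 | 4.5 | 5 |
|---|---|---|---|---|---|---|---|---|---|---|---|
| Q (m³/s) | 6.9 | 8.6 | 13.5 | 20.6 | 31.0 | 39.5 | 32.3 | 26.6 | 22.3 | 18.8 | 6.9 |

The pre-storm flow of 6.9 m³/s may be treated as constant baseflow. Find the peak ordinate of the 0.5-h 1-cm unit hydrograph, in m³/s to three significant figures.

U_p ≈ 16.3 m³/s

Direct runoff: 0.0, 1.7, 6.6, 13.7, 24.1, 32.6, 25.4, 19.7, 15.4, 11.9, 0.0 m³/s; ΣQ_DR = 151.1 m³/s, peak = 32.6 m³/s.
Runoff depth d = ΣQ_DR·Δt / A = 151.1 × 1800 / (13.6 km²) = 20.00 mm.
The 1-cm UH is the DRH scaled by (10 mm)/d, so U_p = 32.6 × 10/20.00 = 16.3 m³/s.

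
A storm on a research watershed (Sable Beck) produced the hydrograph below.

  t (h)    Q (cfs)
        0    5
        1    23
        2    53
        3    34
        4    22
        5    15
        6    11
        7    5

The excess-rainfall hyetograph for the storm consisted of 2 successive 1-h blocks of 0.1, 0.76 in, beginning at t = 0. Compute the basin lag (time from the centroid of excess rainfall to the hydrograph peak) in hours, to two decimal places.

Centroid of excess rainfall: t_c = Σ P_i·t̄_i / ΣP_i = 1.3837 h (block centres at 0.5, 1.5 h).
Hydrograph peak occurs at t = 2 h, so basin lag t_L = 2 − 1.3837 = 0.62 h.

t_L ≈ 0.62 h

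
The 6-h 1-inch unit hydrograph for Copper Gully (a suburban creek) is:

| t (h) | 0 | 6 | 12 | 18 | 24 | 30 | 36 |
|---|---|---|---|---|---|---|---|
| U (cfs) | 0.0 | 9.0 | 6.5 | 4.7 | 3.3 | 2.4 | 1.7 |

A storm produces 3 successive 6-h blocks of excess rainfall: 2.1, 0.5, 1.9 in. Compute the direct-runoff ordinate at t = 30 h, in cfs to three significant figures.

Q ≈ 15.6 cfs

By discrete convolution, Q_j = Σ (P_i / 1 in) · U_{j−i}.
At t = 30 h (j=5): Q = (2.1/1)·2.4 + (0.5/1)·3.3 + (1.9/1)·4.7 = 15.6 cfs.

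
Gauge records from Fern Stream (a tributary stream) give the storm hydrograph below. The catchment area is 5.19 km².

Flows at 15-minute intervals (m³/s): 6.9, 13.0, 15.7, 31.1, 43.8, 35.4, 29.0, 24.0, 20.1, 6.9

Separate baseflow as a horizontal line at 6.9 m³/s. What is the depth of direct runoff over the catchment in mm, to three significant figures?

d ≈ 27.2 mm

Direct runoff: 0.0, 6.1, 8.8, 24.2, 36.9, 28.5, 22.1, 17.1, 13.2, 0.0 m³/s; ΣQ_DR = 156.9 m³/s.
V = ΣQ_DR · Δt = 156.9 × 900 s = 1.412 × 10^5 m³.
Over A = 5.19 km², depth = V / A = 27.2 mm.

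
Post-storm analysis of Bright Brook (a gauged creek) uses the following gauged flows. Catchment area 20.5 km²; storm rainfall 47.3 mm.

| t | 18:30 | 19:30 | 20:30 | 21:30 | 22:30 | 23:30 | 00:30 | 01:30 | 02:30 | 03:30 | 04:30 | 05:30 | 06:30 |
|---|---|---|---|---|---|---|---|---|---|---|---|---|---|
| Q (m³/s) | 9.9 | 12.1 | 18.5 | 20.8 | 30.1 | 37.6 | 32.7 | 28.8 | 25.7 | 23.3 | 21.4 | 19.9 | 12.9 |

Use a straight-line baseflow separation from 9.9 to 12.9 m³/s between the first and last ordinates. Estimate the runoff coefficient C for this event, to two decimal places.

C ≈ 0.54

ΣQ_DR = 145.5 m³/s; V = ΣQ_DR·Δt = 5.238 × 10^5 m³.
Runoff depth d = V / A = 25.55 mm.
C = d / P = 25.55 / 47.3 = 0.54.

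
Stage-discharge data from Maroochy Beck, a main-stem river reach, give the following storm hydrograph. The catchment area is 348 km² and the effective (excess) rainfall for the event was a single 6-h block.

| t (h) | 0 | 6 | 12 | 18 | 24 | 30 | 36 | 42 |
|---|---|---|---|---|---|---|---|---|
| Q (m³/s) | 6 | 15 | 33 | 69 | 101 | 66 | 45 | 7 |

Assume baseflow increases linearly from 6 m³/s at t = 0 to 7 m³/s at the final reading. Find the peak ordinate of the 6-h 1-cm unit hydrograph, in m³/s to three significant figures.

U_p ≈ 52.5 m³/s

Direct runoff: 0.00, 8.86, 26.71, 62.57, 94.43, 59.29, 38.14, 0.00 m³/s; ΣQ_DR = 290.0 m³/s, peak = 94.43 m³/s.
Runoff depth d = ΣQ_DR·Δt / A = 290.0 × 21600 / (348 km²) = 18.00 mm.
The 1-cm UH is the DRH scaled by (10 mm)/d, so U_p = 94.43 × 10/18.00 = 52.5 m³/s.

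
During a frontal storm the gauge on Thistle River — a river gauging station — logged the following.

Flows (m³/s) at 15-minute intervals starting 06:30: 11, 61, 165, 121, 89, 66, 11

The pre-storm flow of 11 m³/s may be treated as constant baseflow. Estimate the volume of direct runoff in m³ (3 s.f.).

V ≈ 4.02 × 10^5 m³

Direct-runoff ordinates (Q − Q_b): 0.0, 50.0, 154.0, 110.0, 78.0, 55.0, 0.0 m³/s.
ΣQ_DR = 447.0 m³/s.
With Δt = 0.25 h = 900 s, V = ΣQ_DR · Δt = 447.0 × 900 = 4.02 × 10^5 m³.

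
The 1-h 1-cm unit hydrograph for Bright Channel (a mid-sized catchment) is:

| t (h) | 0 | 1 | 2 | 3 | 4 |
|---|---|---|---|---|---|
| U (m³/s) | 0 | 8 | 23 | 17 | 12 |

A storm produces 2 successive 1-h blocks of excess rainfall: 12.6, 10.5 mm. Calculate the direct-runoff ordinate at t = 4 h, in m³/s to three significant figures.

Q ≈ 33.0 m³/s

By discrete convolution, Q_j = Σ (P_i / 10 mm) · U_{j−i}.
At t = 4 h (j=4): Q = (12.6/10)·12 + (10.5/10)·17 = 33.0 m³/s.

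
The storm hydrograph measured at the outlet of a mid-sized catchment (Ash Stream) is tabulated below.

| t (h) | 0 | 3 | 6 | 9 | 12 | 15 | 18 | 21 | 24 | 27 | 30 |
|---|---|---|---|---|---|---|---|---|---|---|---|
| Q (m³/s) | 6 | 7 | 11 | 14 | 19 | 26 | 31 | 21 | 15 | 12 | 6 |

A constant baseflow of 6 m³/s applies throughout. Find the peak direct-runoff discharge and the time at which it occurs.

Q_p = 25.0 m³/s at t = 18 h

Subtracting baseflow gives direct-runoff ordinates: 0.0, 1.0, 5.0, 8.0, 13.0, 20.0, 25.0, 15.0, 9.0, 6.0, 0.0 m³/s.
The maximum is 25.0 m³/s, occurring at the reading for t = 18 h.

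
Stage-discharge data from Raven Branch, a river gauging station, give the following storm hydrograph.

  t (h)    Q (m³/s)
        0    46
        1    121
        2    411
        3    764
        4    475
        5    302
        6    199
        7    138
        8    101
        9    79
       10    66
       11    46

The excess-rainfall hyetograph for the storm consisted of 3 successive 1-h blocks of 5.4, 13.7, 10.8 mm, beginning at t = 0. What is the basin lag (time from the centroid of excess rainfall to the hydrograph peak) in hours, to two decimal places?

t_L ≈ 1.32 h

Centroid of excess rainfall: t_c = Σ P_i·t̄_i / ΣP_i = 1.6806 h (block centres at 0.5, 1.5, 2.5 h).
Hydrograph peak occurs at t = 3 h, so basin lag t_L = 3 − 1.6806 = 1.32 h.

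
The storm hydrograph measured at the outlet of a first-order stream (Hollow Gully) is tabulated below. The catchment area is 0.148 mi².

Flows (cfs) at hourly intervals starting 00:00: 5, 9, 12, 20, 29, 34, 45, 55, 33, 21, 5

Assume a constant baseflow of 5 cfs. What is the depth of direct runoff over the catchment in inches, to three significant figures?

Direct runoff: 0.0, 4.0, 7.0, 15.0, 24.0, 29.0, 40.0, 50.0, 28.0, 16.0, 0.0 cfs; ΣQ_DR = 213.0 cfs.
V = ΣQ_DR · Δt = 213.0 × 3600 s = 7.668 × 10^5 ft³.
Over A = 0.148 mi², depth = V / A = 2.23 in.

d ≈ 2.23 in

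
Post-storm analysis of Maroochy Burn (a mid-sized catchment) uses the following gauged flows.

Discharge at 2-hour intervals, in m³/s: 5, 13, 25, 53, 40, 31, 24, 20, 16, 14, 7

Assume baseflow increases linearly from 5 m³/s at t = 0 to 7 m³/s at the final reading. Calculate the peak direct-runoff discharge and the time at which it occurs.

Subtracting baseflow gives direct-runoff ordinates: 0.00, 7.80, 19.60, 47.40, 34.20, 25.00, 17.80, 13.60, 9.40, 7.20, 0.00 m³/s.
The maximum is 47.40 m³/s, occurring at the reading for t = 6 h.

Q_p = 47.40 m³/s at t = 6 h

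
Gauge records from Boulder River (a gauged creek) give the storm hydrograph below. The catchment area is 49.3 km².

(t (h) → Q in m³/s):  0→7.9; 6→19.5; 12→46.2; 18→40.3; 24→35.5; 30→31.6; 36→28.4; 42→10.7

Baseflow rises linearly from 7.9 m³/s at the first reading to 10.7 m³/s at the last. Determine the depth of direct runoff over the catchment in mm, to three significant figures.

d ≈ 63.8 mm

Direct runoff: 0.00, 11.20, 37.50, 31.20, 26.00, 21.70, 18.10, 0.00 m³/s; ΣQ_DR = 145.7 m³/s.
V = ΣQ_DR · Δt = 145.7 × 21600 s = 3.147 × 10^6 m³.
Over A = 49.3 km², depth = V / A = 63.8 mm.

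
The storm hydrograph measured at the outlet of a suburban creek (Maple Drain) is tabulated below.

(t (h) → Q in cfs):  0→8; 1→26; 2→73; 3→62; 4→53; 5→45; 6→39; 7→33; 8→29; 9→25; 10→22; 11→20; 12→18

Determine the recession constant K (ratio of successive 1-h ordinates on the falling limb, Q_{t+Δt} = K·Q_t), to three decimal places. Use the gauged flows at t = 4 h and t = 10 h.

Using the recession-limb readings at t = 4 h and t = 10 h: Q falls from 53 to 22 cfs over 6 intervals.
K = (Q₂/Q₁)^(1/6) = (22/53)^(1/6) = 0.864.

K ≈ 0.864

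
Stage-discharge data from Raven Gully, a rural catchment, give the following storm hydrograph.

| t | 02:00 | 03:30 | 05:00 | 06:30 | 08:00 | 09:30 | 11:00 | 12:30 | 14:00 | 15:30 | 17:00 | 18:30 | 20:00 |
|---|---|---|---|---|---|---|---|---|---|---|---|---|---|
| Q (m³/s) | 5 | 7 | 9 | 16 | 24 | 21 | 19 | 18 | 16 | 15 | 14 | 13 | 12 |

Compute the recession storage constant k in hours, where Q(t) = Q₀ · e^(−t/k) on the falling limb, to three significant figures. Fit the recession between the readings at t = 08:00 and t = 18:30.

On the falling limb, Q drops from 24 to 13 m³/s between t = 08:00 and t = 18:30 (Δt = 10.5 h).
k = −Δt / ln(Q₂/Q₁) = −10.5 / ln(13/24) = 17.1 h.

k ≈ 17.1 h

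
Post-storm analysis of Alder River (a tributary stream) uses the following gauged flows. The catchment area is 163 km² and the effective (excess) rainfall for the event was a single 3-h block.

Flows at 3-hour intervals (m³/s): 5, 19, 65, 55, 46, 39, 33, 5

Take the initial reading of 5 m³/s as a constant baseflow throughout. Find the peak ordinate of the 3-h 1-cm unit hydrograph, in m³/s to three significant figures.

U_p ≈ 39.9 m³/s

Direct runoff: 0.0, 14.0, 60.0, 50.0, 41.0, 34.0, 28.0, 0.0 m³/s; ΣQ_DR = 227.0 m³/s, peak = 60.0 m³/s.
Runoff depth d = ΣQ_DR·Δt / A = 227.0 × 10800 / (163 km²) = 15.04 mm.
The 1-cm UH is the DRH scaled by (10 mm)/d, so U_p = 60.0 × 10/15.04 = 39.9 m³/s.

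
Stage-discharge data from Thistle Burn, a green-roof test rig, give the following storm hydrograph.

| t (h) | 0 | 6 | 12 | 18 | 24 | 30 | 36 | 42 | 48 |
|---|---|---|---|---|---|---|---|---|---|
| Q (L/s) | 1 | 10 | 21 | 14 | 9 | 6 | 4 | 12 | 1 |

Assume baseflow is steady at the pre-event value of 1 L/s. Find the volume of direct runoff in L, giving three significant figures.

Direct-runoff ordinates (Q − Q_b): 0.0, 9.0, 20.0, 13.0, 8.0, 5.0, 3.0, 11.0, 0.0 L/s.
ΣQ_DR = 69.00 L/s.
With Δt = 6 h = 21600 s, V = ΣQ_DR · Δt = 69.00 × 21600 = 1.49 × 10^6 L.

V ≈ 1.49 × 10^6 L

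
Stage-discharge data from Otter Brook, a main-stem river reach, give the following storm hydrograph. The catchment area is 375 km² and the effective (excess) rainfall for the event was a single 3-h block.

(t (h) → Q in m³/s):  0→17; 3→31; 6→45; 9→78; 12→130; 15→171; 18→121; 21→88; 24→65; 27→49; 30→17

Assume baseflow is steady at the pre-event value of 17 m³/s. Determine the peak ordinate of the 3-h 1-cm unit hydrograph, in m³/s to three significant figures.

Direct runoff: 0.0, 14.0, 28.0, 61.0, 113.0, 154.0, 104.0, 71.0, 48.0, 32.0, 0.0 m³/s; ΣQ_DR = 625.0 m³/s, peak = 154.0 m³/s.
Runoff depth d = ΣQ_DR·Δt / A = 625.0 × 10800 / (375 km²) = 18.00 mm.
The 1-cm UH is the DRH scaled by (10 mm)/d, so U_p = 154.0 × 10/18.00 = 85.6 m³/s.

U_p ≈ 85.6 m³/s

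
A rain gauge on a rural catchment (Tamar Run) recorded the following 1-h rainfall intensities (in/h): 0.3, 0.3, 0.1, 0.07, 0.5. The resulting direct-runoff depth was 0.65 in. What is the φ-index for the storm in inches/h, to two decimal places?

Only the 3 blocks with intensity above φ contribute runoff: 0.3, 0.3, 0.5 in/h.
Σ(I−φ)·Δt = d  ⇒  (0.3+0.3+0.5 − 3φ)·1 = 0.65
φ = (1.100 − 0.65/1) / 3 = 0.15 in/h.

φ ≈ 0.15 in/h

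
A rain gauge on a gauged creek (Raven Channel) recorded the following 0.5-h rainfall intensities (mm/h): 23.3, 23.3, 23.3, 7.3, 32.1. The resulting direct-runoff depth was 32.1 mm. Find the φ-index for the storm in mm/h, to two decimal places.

Only the 4 blocks with intensity above φ contribute runoff: 23.3, 23.3, 23.3, 32.1 mm/h.
Σ(I−φ)·Δt = d  ⇒  (23.3+23.3+23.3+32.1 − 4φ)·0.5 = 32.1
φ = (102.0 − 32.1/0.5) / 4 = 9.45 mm/h.

φ ≈ 9.45 mm/h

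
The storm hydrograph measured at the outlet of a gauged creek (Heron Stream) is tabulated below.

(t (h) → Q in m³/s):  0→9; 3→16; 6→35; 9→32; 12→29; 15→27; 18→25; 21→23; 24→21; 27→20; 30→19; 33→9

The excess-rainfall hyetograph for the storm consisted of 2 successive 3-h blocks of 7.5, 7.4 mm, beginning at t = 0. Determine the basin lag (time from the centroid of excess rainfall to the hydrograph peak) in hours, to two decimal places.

t_L ≈ 3.01 h

Centroid of excess rainfall: t_c = Σ P_i·t̄_i / ΣP_i = 2.9899 h (block centres at 1.5, 4.5 h).
Hydrograph peak occurs at t = 6 h, so basin lag t_L = 6 − 2.9899 = 3.01 h.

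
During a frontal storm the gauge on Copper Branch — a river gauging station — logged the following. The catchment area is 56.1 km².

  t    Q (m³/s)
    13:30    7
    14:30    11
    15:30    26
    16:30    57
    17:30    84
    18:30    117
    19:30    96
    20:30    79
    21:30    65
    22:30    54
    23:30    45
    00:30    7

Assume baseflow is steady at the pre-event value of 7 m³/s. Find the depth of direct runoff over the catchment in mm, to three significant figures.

d ≈ 36.2 mm

Direct runoff: 0.0, 4.0, 19.0, 50.0, 77.0, 110.0, 89.0, 72.0, 58.0, 47.0, 38.0, 0.0 m³/s; ΣQ_DR = 564.0 m³/s.
V = ΣQ_DR · Δt = 564.0 × 3600 s = 2.030 × 10^6 m³.
Over A = 56.1 km², depth = V / A = 36.2 mm.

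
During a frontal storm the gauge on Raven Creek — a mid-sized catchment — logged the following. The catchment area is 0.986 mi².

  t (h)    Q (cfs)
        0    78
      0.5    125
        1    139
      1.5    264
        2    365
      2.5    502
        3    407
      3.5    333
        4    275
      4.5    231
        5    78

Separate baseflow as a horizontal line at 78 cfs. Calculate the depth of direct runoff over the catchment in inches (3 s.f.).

d ≈ 1.52 in

Direct runoff: 0.0, 47.0, 61.0, 186.0, 287.0, 424.0, 329.0, 255.0, 197.0, 153.0, 0.0 cfs; ΣQ_DR = 1939 cfs.
V = ΣQ_DR · Δt = 1939 × 1800 s = 3.490 × 10^6 ft³.
Over A = 0.986 mi², depth = V / A = 1.52 in.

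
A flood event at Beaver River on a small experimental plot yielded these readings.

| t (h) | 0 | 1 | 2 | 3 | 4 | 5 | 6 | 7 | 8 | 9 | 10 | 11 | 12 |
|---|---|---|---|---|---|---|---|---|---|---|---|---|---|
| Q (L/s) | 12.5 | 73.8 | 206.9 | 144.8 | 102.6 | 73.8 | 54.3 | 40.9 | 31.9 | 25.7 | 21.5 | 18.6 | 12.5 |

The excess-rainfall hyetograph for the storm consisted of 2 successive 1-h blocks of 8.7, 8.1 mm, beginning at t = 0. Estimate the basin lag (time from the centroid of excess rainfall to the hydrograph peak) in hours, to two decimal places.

t_L ≈ 1.02 h

Centroid of excess rainfall: t_c = Σ P_i·t̄_i / ΣP_i = 0.9821 h (block centres at 0.5, 1.5 h).
Hydrograph peak occurs at t = 2 h, so basin lag t_L = 2 − 0.9821 = 1.02 h.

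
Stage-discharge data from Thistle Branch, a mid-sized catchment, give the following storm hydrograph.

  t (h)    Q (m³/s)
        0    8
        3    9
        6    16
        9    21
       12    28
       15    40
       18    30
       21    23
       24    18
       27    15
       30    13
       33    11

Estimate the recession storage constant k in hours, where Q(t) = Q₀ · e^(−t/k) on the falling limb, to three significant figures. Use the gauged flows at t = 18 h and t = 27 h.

k ≈ 13.0 h

On the falling limb, Q drops from 30 to 15 m³/s between t = 18 h and t = 27 h (Δt = 9 h).
k = −Δt / ln(Q₂/Q₁) = −9 / ln(15/30) = 13.0 h.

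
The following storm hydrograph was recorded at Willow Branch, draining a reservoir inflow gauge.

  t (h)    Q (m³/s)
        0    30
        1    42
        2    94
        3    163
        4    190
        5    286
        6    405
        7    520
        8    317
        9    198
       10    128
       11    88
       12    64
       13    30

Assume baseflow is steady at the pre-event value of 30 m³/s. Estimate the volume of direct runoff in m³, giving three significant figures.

Direct-runoff ordinates (Q − Q_b): 0.0, 12.0, 64.0, 133.0, 160.0, 256.0, 375.0, 490.0, 287.0, 168.0, 98.0, 58.0, 34.0, 0.0 m³/s.
ΣQ_DR = 2135 m³/s.
With Δt = 1 h = 3600 s, V = ΣQ_DR · Δt = 2135 × 3600 = 7.69 × 10^6 m³.

V ≈ 7.69 × 10^6 m³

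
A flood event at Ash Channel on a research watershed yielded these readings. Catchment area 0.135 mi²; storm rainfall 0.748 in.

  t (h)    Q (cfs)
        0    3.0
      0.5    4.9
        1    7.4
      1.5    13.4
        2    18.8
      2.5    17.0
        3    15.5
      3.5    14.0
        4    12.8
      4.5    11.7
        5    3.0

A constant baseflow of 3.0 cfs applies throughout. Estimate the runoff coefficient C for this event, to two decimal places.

ΣQ_DR = 88.50 cfs; V = ΣQ_DR·Δt = 1.593 × 10^5 ft³.
Runoff depth d = V / A = 0.5079 in.
C = d / P = 0.5079 / 0.748 = 0.68.

C ≈ 0.68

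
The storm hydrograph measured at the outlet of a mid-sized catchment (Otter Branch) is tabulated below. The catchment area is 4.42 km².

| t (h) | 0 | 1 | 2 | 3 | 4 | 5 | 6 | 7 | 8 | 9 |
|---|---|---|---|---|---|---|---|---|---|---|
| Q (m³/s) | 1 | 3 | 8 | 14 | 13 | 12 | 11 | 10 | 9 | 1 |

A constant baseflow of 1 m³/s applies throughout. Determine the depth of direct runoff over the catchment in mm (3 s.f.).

d ≈ 58.6 mm

Direct runoff: 0.0, 2.0, 7.0, 13.0, 12.0, 11.0, 10.0, 9.0, 8.0, 0.0 m³/s; ΣQ_DR = 72.00 m³/s.
V = ΣQ_DR · Δt = 72.00 × 3600 s = 2.592 × 10^5 m³.
Over A = 4.42 km², depth = V / A = 58.6 mm.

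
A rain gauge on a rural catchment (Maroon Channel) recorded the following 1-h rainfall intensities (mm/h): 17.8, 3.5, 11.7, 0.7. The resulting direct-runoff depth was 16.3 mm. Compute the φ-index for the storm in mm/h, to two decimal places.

φ ≈ 6.60 mm/h

Only the 2 blocks with intensity above φ contribute runoff: 17.8, 11.7 mm/h.
Σ(I−φ)·Δt = d  ⇒  (17.8+11.7 − 2φ)·1 = 16.3
φ = (29.50 − 16.3/1) / 2 = 6.60 mm/h.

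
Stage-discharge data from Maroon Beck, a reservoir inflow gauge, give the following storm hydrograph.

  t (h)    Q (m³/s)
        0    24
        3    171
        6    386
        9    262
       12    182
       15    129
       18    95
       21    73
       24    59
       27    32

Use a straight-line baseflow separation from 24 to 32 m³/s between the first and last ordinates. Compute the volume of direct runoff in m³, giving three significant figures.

Direct-runoff ordinates (Q − Q_b): 0.00, 146.11, 360.22, 235.33, 154.44, 100.56, 65.67, 42.78, 27.89, 0.00 m³/s.
ΣQ_DR = 1133 m³/s.
With Δt = 3 h = 10800 s, V = ΣQ_DR · Δt = 1133 × 10800 = 1.22 × 10^7 m³.

V ≈ 1.22 × 10^7 m³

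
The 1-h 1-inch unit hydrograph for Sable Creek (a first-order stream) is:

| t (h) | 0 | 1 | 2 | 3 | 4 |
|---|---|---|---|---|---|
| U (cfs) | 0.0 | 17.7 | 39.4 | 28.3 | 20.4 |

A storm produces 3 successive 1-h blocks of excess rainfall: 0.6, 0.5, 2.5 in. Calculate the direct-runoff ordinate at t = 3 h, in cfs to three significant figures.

Q ≈ 80.9 cfs

By discrete convolution, Q_j = Σ (P_i / 1 in) · U_{j−i}.
At t = 3 h (j=3): Q = (0.6/1)·28.3 + (0.5/1)·39.4 + (2.5/1)·17.7 = 80.9 cfs.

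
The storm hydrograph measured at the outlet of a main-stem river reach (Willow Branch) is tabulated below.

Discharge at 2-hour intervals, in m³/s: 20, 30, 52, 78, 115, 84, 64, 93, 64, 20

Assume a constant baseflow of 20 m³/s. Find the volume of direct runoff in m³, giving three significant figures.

V ≈ 3.02 × 10^6 m³

Direct-runoff ordinates (Q − Q_b): 0.0, 10.0, 32.0, 58.0, 95.0, 64.0, 44.0, 73.0, 44.0, 0.0 m³/s.
ΣQ_DR = 420.0 m³/s.
With Δt = 2 h = 7200 s, V = ΣQ_DR · Δt = 420.0 × 7200 = 3.02 × 10^6 m³.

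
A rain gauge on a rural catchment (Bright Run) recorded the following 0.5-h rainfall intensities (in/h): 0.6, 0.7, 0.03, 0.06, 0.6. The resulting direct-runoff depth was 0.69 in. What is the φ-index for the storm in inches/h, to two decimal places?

φ ≈ 0.17 in/h

Only the 3 blocks with intensity above φ contribute runoff: 0.6, 0.7, 0.6 in/h.
Σ(I−φ)·Δt = d  ⇒  (0.6+0.7+0.6 − 3φ)·0.5 = 0.69
φ = (1.900 − 0.69/0.5) / 3 = 0.17 in/h.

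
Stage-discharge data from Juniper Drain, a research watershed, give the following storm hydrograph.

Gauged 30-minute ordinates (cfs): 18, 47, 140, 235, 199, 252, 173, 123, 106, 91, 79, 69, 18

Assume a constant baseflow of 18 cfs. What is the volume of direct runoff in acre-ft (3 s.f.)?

V ≈ 54.4 acre-ft

Direct-runoff ordinates (Q − Q_b): 0.0, 29.0, 122.0, 217.0, 181.0, 234.0, 155.0, 105.0, 88.0, 73.0, 61.0, 51.0, 0.0 cfs.
ΣQ_DR = 1316 cfs.
With Δt = 0.5 h = 1800 s, V = ΣQ_DR · Δt = 1316 × 1800 = 2.37 × 10^6 ft³ = 54.4 acre-ft.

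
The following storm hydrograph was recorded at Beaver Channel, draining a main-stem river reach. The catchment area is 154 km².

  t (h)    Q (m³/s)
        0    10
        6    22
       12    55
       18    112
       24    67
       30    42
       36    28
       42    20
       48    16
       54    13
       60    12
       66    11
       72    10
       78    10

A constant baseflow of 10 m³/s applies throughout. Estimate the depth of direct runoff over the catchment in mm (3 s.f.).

d ≈ 40.4 mm

Direct runoff: 0.0, 12.0, 45.0, 102.0, 57.0, 32.0, 18.0, 10.0, 6.0, 3.0, 2.0, 1.0, 0.0, 0.0 m³/s; ΣQ_DR = 288.0 m³/s.
V = ΣQ_DR · Δt = 288.0 × 21600 s = 6.221 × 10^6 m³.
Over A = 154 km², depth = V / A = 40.4 mm.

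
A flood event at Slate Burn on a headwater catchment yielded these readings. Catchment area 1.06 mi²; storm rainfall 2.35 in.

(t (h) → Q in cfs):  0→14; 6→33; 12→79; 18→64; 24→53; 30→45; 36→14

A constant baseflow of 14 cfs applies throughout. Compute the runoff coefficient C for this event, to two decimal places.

C ≈ 0.76

ΣQ_DR = 204.0 cfs; V = ΣQ_DR·Δt = 4.406 × 10^6 ft³.
Runoff depth d = V / A = 1.789 in.
C = d / P = 1.789 / 2.35 = 0.76.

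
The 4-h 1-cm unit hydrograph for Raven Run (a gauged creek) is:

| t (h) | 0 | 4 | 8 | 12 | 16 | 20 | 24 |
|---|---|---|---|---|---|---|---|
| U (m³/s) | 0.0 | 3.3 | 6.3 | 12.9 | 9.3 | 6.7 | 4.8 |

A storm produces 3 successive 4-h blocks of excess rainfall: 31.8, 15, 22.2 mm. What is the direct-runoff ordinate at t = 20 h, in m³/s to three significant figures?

By discrete convolution, Q_j = Σ (P_i / 10 mm) · U_{j−i}.
At t = 20 h (j=5): Q = (31.8/10)·6.7 + (15/10)·9.3 + (22.2/10)·12.9 = 63.9 m³/s.

Q ≈ 63.9 m³/s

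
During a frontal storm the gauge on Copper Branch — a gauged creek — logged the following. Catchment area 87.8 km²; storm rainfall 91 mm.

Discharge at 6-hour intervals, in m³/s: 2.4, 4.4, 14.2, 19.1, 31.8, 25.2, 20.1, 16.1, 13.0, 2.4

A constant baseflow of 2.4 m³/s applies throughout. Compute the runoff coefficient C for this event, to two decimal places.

C ≈ 0.34

ΣQ_DR = 124.7 m³/s; V = ΣQ_DR·Δt = 2.694 × 10^6 m³.
Runoff depth d = V / A = 30.68 mm.
C = d / P = 30.68 / 91 = 0.34.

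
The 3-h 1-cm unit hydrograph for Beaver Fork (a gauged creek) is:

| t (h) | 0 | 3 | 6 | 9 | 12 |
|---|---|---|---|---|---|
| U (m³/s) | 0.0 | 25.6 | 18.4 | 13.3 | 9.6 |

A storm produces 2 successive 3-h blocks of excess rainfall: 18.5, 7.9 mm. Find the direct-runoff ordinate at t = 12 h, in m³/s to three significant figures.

Q ≈ 28.3 m³/s

By discrete convolution, Q_j = Σ (P_i / 10 mm) · U_{j−i}.
At t = 12 h (j=4): Q = (18.5/10)·9.6 + (7.9/10)·13.3 = 28.3 m³/s.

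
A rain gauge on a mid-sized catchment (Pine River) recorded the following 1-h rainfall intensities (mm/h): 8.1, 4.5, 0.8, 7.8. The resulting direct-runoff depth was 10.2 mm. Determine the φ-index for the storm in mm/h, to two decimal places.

Only the 3 blocks with intensity above φ contribute runoff: 8.1, 4.5, 7.8 mm/h.
Σ(I−φ)·Δt = d  ⇒  (8.1+4.5+7.8 − 3φ)·1 = 10.2
φ = (20.40 − 10.2/1) / 3 = 3.40 mm/h.

φ ≈ 3.40 mm/h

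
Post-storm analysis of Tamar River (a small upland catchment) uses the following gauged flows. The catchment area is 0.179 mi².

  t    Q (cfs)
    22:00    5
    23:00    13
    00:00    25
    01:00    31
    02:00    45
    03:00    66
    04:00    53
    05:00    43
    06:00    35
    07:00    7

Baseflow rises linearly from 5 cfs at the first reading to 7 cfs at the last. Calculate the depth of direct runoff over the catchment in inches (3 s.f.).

d ≈ 2.28 in

Direct runoff: 0.00, 7.78, 19.56, 25.33, 39.11, 59.89, 46.67, 36.44, 28.22, 0.00 cfs; ΣQ_DR = 263.0 cfs.
V = ΣQ_DR · Δt = 263.0 × 3600 s = 9.468 × 10^5 ft³.
Over A = 0.179 mi², depth = V / A = 2.28 in.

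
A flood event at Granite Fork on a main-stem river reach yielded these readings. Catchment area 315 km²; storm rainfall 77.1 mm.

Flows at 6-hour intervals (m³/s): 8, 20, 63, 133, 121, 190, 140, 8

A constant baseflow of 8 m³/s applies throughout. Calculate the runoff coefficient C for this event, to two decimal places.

C ≈ 0.55

ΣQ_DR = 619.0 m³/s; V = ΣQ_DR·Δt = 1.337 × 10^7 m³.
Runoff depth d = V / A = 42.45 mm.
C = d / P = 42.45 / 77.1 = 0.55.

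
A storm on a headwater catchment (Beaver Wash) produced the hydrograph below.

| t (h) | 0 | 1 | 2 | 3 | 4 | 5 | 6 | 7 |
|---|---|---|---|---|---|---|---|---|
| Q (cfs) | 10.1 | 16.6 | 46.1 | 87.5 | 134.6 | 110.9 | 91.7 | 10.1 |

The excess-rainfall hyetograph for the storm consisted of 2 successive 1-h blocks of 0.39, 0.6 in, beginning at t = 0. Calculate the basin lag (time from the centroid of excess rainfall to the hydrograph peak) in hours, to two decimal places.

t_L ≈ 2.89 h

Centroid of excess rainfall: t_c = Σ P_i·t̄_i / ΣP_i = 1.1061 h (block centres at 0.5, 1.5 h).
Hydrograph peak occurs at t = 4 h, so basin lag t_L = 4 − 1.1061 = 2.89 h.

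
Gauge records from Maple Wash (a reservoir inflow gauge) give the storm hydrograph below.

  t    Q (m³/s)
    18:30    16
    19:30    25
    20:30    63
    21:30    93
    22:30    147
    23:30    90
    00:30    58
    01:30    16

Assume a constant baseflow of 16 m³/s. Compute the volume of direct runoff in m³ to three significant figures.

Direct-runoff ordinates (Q − Q_b): 0.0, 9.0, 47.0, 77.0, 131.0, 74.0, 42.0, 0.0 m³/s.
ΣQ_DR = 380.0 m³/s.
With Δt = 1 h = 3600 s, V = ΣQ_DR · Δt = 380.0 × 3600 = 1.37 × 10^6 m³.

V ≈ 1.37 × 10^6 m³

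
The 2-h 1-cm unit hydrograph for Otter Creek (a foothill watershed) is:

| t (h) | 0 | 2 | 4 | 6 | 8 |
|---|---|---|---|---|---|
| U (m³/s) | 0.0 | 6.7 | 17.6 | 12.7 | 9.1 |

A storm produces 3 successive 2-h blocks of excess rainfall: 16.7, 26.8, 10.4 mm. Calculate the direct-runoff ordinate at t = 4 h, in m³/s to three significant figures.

Q ≈ 47.3 m³/s

By discrete convolution, Q_j = Σ (P_i / 10 mm) · U_{j−i}.
At t = 4 h (j=2): Q = (16.7/10)·17.6 + (26.8/10)·6.7 + (10.4/10)·0.0 = 47.3 m³/s.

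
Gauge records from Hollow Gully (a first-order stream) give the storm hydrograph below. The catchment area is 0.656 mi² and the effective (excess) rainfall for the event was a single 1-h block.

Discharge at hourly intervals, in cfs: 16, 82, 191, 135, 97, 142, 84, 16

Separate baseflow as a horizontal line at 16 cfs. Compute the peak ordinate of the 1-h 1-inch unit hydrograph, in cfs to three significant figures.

U_p ≈ 117 cfs

Direct runoff: 0.0, 66.0, 175.0, 119.0, 81.0, 126.0, 68.0, 0.0 cfs; ΣQ_DR = 635.0 cfs, peak = 175.0 cfs.
Runoff depth d = ΣQ_DR·Δt / A = 635.0 × 3600 / (0.656 mi²) = 1.500 in.
The 1-inch UH is the DRH scaled by (1 in)/d, so U_p = 175.0 × 1/1.500 = 117 cfs.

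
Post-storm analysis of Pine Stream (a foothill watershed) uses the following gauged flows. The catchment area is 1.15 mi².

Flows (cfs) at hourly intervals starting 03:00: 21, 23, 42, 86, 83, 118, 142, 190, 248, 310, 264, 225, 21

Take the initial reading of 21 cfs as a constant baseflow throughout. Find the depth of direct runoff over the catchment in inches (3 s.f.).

d ≈ 2.02 in

Direct runoff: 0.0, 2.0, 21.0, 65.0, 62.0, 97.0, 121.0, 169.0, 227.0, 289.0, 243.0, 204.0, 0.0 cfs; ΣQ_DR = 1500 cfs.
V = ΣQ_DR · Δt = 1500 × 3600 s = 5.400 × 10^6 ft³.
Over A = 1.15 mi², depth = V / A = 2.02 in.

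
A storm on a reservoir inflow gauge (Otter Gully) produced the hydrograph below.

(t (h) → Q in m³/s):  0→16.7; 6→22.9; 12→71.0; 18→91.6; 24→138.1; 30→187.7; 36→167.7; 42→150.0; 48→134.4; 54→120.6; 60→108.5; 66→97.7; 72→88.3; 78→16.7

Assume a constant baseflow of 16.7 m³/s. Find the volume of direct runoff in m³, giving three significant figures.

V ≈ 2.54 × 10^7 m³

Direct-runoff ordinates (Q − Q_b): 0.0, 6.2, 54.3, 74.9, 121.4, 171.0, 151.0, 133.3, 117.7, 103.9, 91.8, 81.0, 71.6, 0.0 m³/s.
ΣQ_DR = 1178 m³/s.
With Δt = 6 h = 21600 s, V = ΣQ_DR · Δt = 1178 × 21600 = 2.54 × 10^7 m³.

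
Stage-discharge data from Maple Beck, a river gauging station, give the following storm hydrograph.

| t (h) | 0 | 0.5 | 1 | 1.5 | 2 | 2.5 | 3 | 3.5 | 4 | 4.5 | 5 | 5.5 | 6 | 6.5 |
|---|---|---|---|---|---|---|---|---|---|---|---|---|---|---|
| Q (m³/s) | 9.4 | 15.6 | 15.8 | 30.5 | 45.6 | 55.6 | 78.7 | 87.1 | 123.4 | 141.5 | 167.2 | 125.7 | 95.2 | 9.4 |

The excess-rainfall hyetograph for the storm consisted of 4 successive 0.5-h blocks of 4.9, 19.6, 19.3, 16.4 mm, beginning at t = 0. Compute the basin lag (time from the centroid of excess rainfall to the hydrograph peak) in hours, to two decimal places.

Centroid of excess rainfall: t_c = Σ P_i·t̄_i / ΣP_i = 1.1420 h (block centres at 0.25, 0.75, 1.25, 1.75 h).
Hydrograph peak occurs at t = 5 h, so basin lag t_L = 5 − 1.1420 = 3.86 h.

t_L ≈ 3.86 h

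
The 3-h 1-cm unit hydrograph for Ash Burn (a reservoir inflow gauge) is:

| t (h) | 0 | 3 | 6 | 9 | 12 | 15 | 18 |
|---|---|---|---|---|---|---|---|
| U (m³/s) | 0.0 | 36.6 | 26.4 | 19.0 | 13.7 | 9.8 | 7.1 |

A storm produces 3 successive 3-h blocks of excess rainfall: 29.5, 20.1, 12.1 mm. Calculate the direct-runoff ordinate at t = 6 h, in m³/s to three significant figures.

By discrete convolution, Q_j = Σ (P_i / 10 mm) · U_{j−i}.
At t = 6 h (j=2): Q = (29.5/10)·26.4 + (20.1/10)·36.6 + (12.1/10)·0.0 = 151 m³/s.

Q ≈ 151 m³/s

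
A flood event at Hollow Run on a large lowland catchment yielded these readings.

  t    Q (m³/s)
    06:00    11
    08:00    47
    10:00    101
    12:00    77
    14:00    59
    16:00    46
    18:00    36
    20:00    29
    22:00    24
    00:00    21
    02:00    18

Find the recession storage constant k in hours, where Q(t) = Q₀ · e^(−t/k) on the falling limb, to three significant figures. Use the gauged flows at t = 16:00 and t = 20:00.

On the falling limb, Q drops from 46 to 29 m³/s between t = 16:00 and t = 20:00 (Δt = 4 h).
k = −Δt / ln(Q₂/Q₁) = −4 / ln(29/46) = 8.67 h.

k ≈ 8.67 h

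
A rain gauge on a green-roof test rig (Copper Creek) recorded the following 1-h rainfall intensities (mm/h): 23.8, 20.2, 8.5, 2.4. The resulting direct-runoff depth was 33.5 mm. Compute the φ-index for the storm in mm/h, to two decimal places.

φ ≈ 6.33 mm/h

Only the 3 blocks with intensity above φ contribute runoff: 23.8, 20.2, 8.5 mm/h.
Σ(I−φ)·Δt = d  ⇒  (23.8+20.2+8.5 − 3φ)·1 = 33.5
φ = (52.50 − 33.5/1) / 3 = 6.33 mm/h.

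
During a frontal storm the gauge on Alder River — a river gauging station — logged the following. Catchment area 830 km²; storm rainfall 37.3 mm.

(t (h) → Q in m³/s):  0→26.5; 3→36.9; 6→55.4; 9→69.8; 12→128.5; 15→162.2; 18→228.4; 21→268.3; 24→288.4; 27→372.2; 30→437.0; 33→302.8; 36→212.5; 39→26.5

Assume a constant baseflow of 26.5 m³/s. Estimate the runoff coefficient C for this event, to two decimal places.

C ≈ 0.78

ΣQ_DR = 2244 m³/s; V = ΣQ_DR·Δt = 2.424 × 10^7 m³.
Runoff depth d = V / A = 29.20 mm.
C = d / P = 29.20 / 37.3 = 0.78.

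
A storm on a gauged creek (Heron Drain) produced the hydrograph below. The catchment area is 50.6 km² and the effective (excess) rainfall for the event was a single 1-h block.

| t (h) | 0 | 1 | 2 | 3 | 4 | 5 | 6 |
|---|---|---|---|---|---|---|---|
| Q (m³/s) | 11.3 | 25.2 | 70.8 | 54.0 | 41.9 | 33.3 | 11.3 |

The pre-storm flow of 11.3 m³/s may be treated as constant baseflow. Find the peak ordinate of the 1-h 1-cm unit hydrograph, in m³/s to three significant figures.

Direct runoff: 0.0, 13.9, 59.5, 42.7, 30.6, 22.0, 0.0 m³/s; ΣQ_DR = 168.7 m³/s, peak = 59.5 m³/s.
Runoff depth d = ΣQ_DR·Δt / A = 168.7 × 3600 / (50.6 km²) = 12.00 mm.
The 1-cm UH is the DRH scaled by (10 mm)/d, so U_p = 59.5 × 10/12.00 = 49.6 m³/s.

U_p ≈ 49.6 m³/s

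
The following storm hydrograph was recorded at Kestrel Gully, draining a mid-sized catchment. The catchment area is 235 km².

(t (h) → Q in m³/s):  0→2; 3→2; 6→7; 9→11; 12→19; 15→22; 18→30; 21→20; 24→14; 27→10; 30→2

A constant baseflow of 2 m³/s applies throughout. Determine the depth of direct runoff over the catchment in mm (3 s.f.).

Direct runoff: 0.0, 0.0, 5.0, 9.0, 17.0, 20.0, 28.0, 18.0, 12.0, 8.0, 0.0 m³/s; ΣQ_DR = 117.0 m³/s.
V = ΣQ_DR · Δt = 117.0 × 10800 s = 1.264 × 10^6 m³.
Over A = 235 km², depth = V / A = 5.38 mm.

d ≈ 5.38 mm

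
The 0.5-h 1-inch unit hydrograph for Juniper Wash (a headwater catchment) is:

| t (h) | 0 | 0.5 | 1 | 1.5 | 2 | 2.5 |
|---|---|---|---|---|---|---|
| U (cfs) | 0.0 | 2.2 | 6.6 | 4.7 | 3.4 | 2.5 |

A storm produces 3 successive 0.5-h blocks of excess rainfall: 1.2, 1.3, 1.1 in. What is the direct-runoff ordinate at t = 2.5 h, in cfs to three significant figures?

Q ≈ 12.6 cfs

By discrete convolution, Q_j = Σ (P_i / 1 in) · U_{j−i}.
At t = 2.5 h (j=5): Q = (1.2/1)·2.5 + (1.3/1)·3.4 + (1.1/1)·4.7 = 12.6 cfs.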